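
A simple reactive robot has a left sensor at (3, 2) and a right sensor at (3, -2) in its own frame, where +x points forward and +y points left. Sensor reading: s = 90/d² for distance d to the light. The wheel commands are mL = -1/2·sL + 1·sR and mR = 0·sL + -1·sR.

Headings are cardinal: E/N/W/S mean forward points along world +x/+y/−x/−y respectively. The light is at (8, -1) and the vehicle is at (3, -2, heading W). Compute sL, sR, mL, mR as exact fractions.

90/73 18/13 729/949 -18/13

left sensor world pos  = (0, -4); dL² = 73
right sensor world pos = (0, 0); dR² = 65
sL = 90/73 = 90/73
sR = 90/65 = 18/13
mL = -1/2·sL + 1·sR = 729/949
mR = 0·sL + -1·sR = -18/13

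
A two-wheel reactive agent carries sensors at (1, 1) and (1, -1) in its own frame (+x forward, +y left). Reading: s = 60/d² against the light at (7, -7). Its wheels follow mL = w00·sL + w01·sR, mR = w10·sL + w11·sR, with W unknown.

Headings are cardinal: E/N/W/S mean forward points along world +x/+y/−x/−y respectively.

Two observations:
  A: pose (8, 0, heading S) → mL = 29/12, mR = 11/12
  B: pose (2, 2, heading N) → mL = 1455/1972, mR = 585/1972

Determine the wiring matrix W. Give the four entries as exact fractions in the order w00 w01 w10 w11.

1/2 1 -1/2 1

obs A: pose=(8,0,S) → sL=3/2, sR=5/3, mL=29/12, mR=11/12
obs B: pose=(2,2,N) → sL=15/34, sR=15/29, mL=1455/1972, mR=585/1972
sensor matrix S = [[3/2, 5/3], [15/34, 15/29]]; det S = 20/493
solve [mL_A; mL_B] = S·[w00; w01] and [mR_A; mR_B] = S·[w10; w11]:
  w00 = 1/2, w01 = 1, w10 = -1/2, w11 = 1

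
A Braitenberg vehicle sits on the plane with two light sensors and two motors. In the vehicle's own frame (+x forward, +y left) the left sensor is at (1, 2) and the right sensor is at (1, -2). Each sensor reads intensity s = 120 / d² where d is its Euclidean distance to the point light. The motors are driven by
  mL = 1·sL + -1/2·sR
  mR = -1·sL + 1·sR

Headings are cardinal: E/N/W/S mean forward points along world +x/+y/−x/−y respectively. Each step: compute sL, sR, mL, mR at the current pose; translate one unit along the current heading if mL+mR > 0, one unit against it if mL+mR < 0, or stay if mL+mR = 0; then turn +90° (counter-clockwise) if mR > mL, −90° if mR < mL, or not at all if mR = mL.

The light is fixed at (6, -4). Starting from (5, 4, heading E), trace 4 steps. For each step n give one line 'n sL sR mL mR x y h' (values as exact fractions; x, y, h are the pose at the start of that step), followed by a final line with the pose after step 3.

0 6/5 10/3 -7/15 32/15 5 4 E
1 24/17 24/17 12/17 0 6 4 N
2 60/61 12/5 -66/305 432/305 6 5 E
3 120/101 120/109 7020/11009 -960/11009 7 5 N
final 7 6 E

n=0: pose=(5,4,E); sL=6/5, sR=10/3; mL=-7/15, mR=32/15; mL+mR=5/3 → advance +1; mR−mL=13/5 → turn +1·90°
n=1: pose=(6,4,N); sL=24/17, sR=24/17; mL=12/17, mR=0; mL+mR=12/17 → advance +1; mR−mL=-12/17 → turn -1·90°
n=2: pose=(6,5,E); sL=60/61, sR=12/5; mL=-66/305, mR=432/305; mL+mR=6/5 → advance +1; mR−mL=498/305 → turn +1·90°
n=3: pose=(7,5,N); sL=120/101, sR=120/109; mL=7020/11009, mR=-960/11009; mL+mR=60/109 → advance +1; mR−mL=-7980/11009 → turn -1·90°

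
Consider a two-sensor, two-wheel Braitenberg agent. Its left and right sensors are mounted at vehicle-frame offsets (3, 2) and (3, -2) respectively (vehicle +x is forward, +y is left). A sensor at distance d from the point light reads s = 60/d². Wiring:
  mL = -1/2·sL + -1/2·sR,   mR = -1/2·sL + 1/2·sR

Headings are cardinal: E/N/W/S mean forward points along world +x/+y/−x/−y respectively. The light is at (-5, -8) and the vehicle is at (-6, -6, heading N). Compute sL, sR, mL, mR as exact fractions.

left sensor world pos  = (-8, -3); dL² = 34
right sensor world pos = (-4, -3); dR² = 26
sL = 60/34 = 30/17
sR = 60/26 = 30/13
mL = -1/2·sL + -1/2·sR = -450/221
mR = -1/2·sL + 1/2·sR = 60/221

30/17 30/13 -450/221 60/221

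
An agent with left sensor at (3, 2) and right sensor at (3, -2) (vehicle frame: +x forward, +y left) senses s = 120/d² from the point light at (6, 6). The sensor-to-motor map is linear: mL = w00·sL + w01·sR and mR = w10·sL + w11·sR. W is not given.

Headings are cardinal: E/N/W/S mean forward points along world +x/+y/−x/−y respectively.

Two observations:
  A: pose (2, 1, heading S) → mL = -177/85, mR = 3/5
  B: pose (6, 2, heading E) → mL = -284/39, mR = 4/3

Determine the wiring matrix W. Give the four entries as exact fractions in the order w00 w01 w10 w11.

-1/2 -1 0 1/2

obs A: pose=(2,1,S) → sL=30/17, sR=6/5, mL=-177/85, mR=3/5
obs B: pose=(6,2,E) → sL=120/13, sR=8/3, mL=-284/39, mR=4/3
sensor matrix S = [[30/17, 6/5], [120/13, 8/3]]; det S = -1408/221
solve [mL_A; mL_B] = S·[w00; w01] and [mR_A; mR_B] = S·[w10; w11]:
  w00 = -1/2, w01 = -1, w10 = 0, w11 = 1/2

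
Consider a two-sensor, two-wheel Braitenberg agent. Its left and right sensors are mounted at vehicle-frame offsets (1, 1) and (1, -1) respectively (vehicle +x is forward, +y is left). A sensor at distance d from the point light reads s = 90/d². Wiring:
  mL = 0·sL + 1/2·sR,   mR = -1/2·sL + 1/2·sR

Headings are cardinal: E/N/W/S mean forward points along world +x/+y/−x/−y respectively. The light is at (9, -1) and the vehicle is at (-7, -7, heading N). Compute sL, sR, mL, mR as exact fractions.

45/157 9/25 9/50 144/3925

left sensor world pos  = (-8, -6); dL² = 314
right sensor world pos = (-6, -6); dR² = 250
sL = 90/314 = 45/157
sR = 90/250 = 9/25
mL = 0·sL + 1/2·sR = 9/50
mR = -1/2·sL + 1/2·sR = 144/3925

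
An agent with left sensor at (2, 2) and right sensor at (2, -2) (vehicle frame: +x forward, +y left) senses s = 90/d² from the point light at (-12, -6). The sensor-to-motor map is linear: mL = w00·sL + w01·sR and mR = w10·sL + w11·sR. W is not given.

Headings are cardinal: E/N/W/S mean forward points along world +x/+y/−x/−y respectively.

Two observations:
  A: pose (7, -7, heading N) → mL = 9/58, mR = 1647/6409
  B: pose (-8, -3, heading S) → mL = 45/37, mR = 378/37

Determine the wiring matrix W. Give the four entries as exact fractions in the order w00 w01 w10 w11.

obs A: pose=(7,-7,N) → sL=9/29, sR=45/221, mL=9/58, mR=1647/6409
obs B: pose=(-8,-3,S) → sL=90/37, sR=18, mL=45/37, mR=378/37
sensor matrix S = [[9/29, 45/221], [90/37, 18]]; det S = 1207224/237133
solve [mL_A; mL_B] = S·[w00; w01] and [mR_A; mR_B] = S·[w10; w11]:
  w00 = 1/2, w01 = 0, w10 = 1/2, w11 = 1/2

1/2 0 1/2 1/2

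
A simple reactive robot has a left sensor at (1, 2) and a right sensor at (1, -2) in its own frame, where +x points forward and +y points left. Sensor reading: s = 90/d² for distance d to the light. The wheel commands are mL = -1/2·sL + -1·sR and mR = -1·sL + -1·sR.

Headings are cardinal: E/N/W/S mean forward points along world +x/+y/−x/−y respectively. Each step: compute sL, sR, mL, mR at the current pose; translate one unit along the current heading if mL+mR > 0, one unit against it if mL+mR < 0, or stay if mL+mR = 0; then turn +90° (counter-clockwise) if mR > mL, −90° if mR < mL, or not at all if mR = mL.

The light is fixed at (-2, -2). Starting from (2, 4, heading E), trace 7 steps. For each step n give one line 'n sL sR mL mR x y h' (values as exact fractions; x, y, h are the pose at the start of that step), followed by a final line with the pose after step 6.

0 90/89 90/41 -9855/3649 -11700/3649 2 4 E
1 9/5 45/13 -567/130 -342/65 1 4 S
2 90/29 18/17 -1287/493 -2052/493 1 5 W
3 45/34 9/10 -531/340 -189/85 2 5 N
4 90/89 90/41 -9855/3649 -11700/3649 2 4 E
5 9/5 45/13 -567/130 -342/65 1 4 S
6 90/29 18/17 -1287/493 -2052/493 1 5 W
final 2 5 N

n=0: pose=(2,4,E); sL=90/89, sR=90/41; mL=-9855/3649, mR=-11700/3649; mL+mR=-21555/3649 → advance -1; mR−mL=-45/89 → turn -1·90°
n=1: pose=(1,4,S); sL=9/5, sR=45/13; mL=-567/130, mR=-342/65; mL+mR=-1251/130 → advance -1; mR−mL=-9/10 → turn -1·90°
n=2: pose=(1,5,W); sL=90/29, sR=18/17; mL=-1287/493, mR=-2052/493; mL+mR=-3339/493 → advance -1; mR−mL=-45/29 → turn -1·90°
n=3: pose=(2,5,N); sL=45/34, sR=9/10; mL=-531/340, mR=-189/85; mL+mR=-1287/340 → advance -1; mR−mL=-45/68 → turn -1·90°
n=4: pose=(2,4,E); sL=90/89, sR=90/41; mL=-9855/3649, mR=-11700/3649; mL+mR=-21555/3649 → advance -1; mR−mL=-45/89 → turn -1·90°
n=5: pose=(1,4,S); sL=9/5, sR=45/13; mL=-567/130, mR=-342/65; mL+mR=-1251/130 → advance -1; mR−mL=-9/10 → turn -1·90°
n=6: pose=(1,5,W); sL=90/29, sR=18/17; mL=-1287/493, mR=-2052/493; mL+mR=-3339/493 → advance -1; mR−mL=-45/29 → turn -1·90°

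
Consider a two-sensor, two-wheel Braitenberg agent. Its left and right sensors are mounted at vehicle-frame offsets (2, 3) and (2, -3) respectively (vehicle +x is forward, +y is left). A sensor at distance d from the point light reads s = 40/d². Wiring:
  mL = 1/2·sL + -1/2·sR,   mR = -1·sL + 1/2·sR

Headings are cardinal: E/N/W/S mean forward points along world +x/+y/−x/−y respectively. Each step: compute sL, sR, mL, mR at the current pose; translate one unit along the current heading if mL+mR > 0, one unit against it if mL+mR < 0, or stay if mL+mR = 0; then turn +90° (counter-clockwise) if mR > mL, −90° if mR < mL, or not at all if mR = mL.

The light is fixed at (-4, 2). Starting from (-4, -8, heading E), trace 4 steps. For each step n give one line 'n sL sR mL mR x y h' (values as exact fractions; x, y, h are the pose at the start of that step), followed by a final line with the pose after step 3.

n=0: pose=(-4,-8,E); sL=40/53, sR=40/173; mL=2400/9169, mR=-5860/9169; mL+mR=-20/53 → advance -1; mR−mL=-8260/9169 → turn -1·90°
n=1: pose=(-5,-8,S); sL=10/37, sR=1/4; mL=3/296, mR=-43/296; mL+mR=-5/37 → advance -1; mR−mL=-23/148 → turn -1·90°
n=2: pose=(-5,-7,W); sL=40/153, sR=8/9; mL=-16/51, mR=28/153; mL+mR=-20/153 → advance -1; mR−mL=76/153 → turn +1·90°
n=3: pose=(-4,-7,S); sL=4/13, sR=4/13; mL=0, mR=-2/13; mL+mR=-2/13 → advance -1; mR−mL=-2/13 → turn -1·90°

0 40/53 40/173 2400/9169 -5860/9169 -4 -8 E
1 10/37 1/4 3/296 -43/296 -5 -8 S
2 40/153 8/9 -16/51 28/153 -5 -7 W
3 4/13 4/13 0 -2/13 -4 -7 S
final -4 -6 W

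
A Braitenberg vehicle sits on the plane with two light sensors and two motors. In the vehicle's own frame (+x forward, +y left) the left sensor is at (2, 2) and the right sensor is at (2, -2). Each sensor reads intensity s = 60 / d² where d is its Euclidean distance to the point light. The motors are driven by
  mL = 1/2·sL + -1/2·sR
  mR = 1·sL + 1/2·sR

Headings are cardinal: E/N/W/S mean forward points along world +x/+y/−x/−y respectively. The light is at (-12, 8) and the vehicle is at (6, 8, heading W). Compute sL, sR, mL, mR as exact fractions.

3/13 3/13 0 9/26

left sensor world pos  = (4, 6); dL² = 260
right sensor world pos = (4, 10); dR² = 260
sL = 60/260 = 3/13
sR = 60/260 = 3/13
mL = 1/2·sL + -1/2·sR = 0
mR = 1·sL + 1/2·sR = 9/26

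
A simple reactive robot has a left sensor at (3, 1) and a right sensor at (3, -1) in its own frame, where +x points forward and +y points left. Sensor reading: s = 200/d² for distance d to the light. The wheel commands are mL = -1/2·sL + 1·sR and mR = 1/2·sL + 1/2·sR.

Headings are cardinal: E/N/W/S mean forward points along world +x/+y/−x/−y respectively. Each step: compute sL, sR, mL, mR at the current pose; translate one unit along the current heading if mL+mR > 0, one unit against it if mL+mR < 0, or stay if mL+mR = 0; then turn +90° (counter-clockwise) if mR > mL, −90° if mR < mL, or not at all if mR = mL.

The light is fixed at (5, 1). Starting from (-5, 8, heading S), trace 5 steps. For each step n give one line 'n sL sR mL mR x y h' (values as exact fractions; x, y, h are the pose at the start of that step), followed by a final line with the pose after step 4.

0 200/97 200/137 5700/13289 23400/13289 -5 8 S
1 100/49 100/37 3050/1813 4300/1813 -5 7 E
2 200/181 40/29 4340/5249 6520/5249 -4 7 N
3 10/9 25/26 95/234 485/468 -4 8 W
4 200/97 200/137 5700/13289 23400/13289 -5 8 S
final -5 7 E

n=0: pose=(-5,8,S); sL=200/97, sR=200/137; mL=5700/13289, mR=23400/13289; mL+mR=300/137 → advance +1; mR−mL=17700/13289 → turn +1·90°
n=1: pose=(-5,7,E); sL=100/49, sR=100/37; mL=3050/1813, mR=4300/1813; mL+mR=150/37 → advance +1; mR−mL=1250/1813 → turn +1·90°
n=2: pose=(-4,7,N); sL=200/181, sR=40/29; mL=4340/5249, mR=6520/5249; mL+mR=60/29 → advance +1; mR−mL=2180/5249 → turn +1·90°
n=3: pose=(-4,8,W); sL=10/9, sR=25/26; mL=95/234, mR=485/468; mL+mR=75/52 → advance +1; mR−mL=295/468 → turn +1·90°
n=4: pose=(-5,8,S); sL=200/97, sR=200/137; mL=5700/13289, mR=23400/13289; mL+mR=300/137 → advance +1; mR−mL=17700/13289 → turn +1·90°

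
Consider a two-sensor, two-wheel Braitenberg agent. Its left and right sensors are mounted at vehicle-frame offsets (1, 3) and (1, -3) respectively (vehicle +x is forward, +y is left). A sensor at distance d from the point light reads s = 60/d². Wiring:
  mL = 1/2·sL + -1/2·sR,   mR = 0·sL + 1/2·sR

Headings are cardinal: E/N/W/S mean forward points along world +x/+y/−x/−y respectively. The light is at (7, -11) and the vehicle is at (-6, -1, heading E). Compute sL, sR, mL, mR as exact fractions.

left sensor world pos  = (-5, 2); dL² = 313
right sensor world pos = (-5, -4); dR² = 193
sL = 60/313 = 60/313
sR = 60/193 = 60/193
mL = 1/2·sL + -1/2·sR = -3600/60409
mR = 0·sL + 1/2·sR = 30/193

60/313 60/193 -3600/60409 30/193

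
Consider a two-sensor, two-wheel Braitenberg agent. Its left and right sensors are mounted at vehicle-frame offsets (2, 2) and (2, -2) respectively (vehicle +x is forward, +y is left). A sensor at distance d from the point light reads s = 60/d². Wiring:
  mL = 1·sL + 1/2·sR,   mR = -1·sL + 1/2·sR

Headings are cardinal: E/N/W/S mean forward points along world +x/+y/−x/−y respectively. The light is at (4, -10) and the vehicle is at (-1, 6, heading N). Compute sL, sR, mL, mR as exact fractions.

60/373 20/111 10390/41403 -2930/41403

left sensor world pos  = (-3, 8); dL² = 373
right sensor world pos = (1, 8); dR² = 333
sL = 60/373 = 60/373
sR = 60/333 = 20/111
mL = 1·sL + 1/2·sR = 10390/41403
mR = -1·sL + 1/2·sR = -2930/41403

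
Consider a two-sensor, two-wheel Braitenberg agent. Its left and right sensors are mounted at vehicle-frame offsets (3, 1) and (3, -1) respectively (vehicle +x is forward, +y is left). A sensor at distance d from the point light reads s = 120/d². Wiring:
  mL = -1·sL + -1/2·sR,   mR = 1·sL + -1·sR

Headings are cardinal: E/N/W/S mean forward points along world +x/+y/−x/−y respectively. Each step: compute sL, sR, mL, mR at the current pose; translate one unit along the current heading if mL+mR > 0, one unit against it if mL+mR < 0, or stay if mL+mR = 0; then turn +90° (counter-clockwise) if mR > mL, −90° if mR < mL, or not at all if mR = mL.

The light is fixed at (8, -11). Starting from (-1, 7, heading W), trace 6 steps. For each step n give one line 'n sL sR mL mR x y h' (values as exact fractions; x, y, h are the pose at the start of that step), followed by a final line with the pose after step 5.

n=0: pose=(-1,7,W); sL=120/433, sR=24/101; mL=-17316/43733, mR=1728/43733; mL+mR=-36/101 → advance -1; mR−mL=19044/43733 → turn +1·90°
n=1: pose=(0,7,S); sL=60/137, sR=20/51; mL=-4430/6987, mR=320/6987; mL+mR=-10/17 → advance -1; mR−mL=4750/6987 → turn +1·90°
n=2: pose=(0,8,E); sL=24/85, sR=120/349; mL=-13476/29665, mR=-1824/29665; mL+mR=-180/349 → advance -1; mR−mL=11652/29665 → turn +1·90°
n=3: pose=(-1,8,N); sL=15/73, sR=30/137; mL=-3150/10001, mR=-135/10001; mL+mR=-45/137 → advance -1; mR−mL=3015/10001 → turn +1·90°
n=4: pose=(-1,7,W); sL=120/433, sR=24/101; mL=-17316/43733, mR=1728/43733; mL+mR=-36/101 → advance -1; mR−mL=19044/43733 → turn +1·90°
n=5: pose=(0,7,S); sL=60/137, sR=20/51; mL=-4430/6987, mR=320/6987; mL+mR=-10/17 → advance -1; mR−mL=4750/6987 → turn +1·90°

0 120/433 24/101 -17316/43733 1728/43733 -1 7 W
1 60/137 20/51 -4430/6987 320/6987 0 7 S
2 24/85 120/349 -13476/29665 -1824/29665 0 8 E
3 15/73 30/137 -3150/10001 -135/10001 -1 8 N
4 120/433 24/101 -17316/43733 1728/43733 -1 7 W
5 60/137 20/51 -4430/6987 320/6987 0 7 S
final 0 8 E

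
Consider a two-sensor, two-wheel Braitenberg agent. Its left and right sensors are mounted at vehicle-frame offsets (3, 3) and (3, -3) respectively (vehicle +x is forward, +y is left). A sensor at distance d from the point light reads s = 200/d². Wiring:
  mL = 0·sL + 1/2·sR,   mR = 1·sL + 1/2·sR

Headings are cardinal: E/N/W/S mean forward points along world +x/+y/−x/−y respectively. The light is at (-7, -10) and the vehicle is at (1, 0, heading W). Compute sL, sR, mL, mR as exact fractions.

100/37 100/97 50/97 11550/3589

left sensor world pos  = (-2, -3); dL² = 74
right sensor world pos = (-2, 3); dR² = 194
sL = 200/74 = 100/37
sR = 200/194 = 100/97
mL = 0·sL + 1/2·sR = 50/97
mR = 1·sL + 1/2·sR = 11550/3589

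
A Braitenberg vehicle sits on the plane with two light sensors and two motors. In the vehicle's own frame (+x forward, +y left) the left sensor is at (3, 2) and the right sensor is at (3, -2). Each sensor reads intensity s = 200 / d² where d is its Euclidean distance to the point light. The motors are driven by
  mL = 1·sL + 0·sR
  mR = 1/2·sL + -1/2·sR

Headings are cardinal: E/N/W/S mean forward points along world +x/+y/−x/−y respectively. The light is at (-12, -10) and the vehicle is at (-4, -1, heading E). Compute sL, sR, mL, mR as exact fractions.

100/121 20/17 100/121 -360/2057

left sensor world pos  = (-1, 1); dL² = 242
right sensor world pos = (-1, -3); dR² = 170
sL = 200/242 = 100/121
sR = 200/170 = 20/17
mL = 1·sL + 0·sR = 100/121
mR = 1/2·sL + -1/2·sR = -360/2057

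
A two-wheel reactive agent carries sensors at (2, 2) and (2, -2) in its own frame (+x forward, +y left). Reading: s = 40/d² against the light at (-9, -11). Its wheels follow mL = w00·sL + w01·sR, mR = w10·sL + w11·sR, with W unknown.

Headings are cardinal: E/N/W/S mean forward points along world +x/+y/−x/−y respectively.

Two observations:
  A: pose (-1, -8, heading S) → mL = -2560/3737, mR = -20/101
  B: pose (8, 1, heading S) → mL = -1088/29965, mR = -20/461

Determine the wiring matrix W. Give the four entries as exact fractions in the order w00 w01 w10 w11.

1 -1 -1/2 0

obs A: pose=(-1,-8,S) → sL=40/101, sR=40/37, mL=-2560/3737, mR=-20/101
obs B: pose=(8,1,S) → sL=40/461, sR=8/65, mL=-1088/29965, mR=-20/461
sensor matrix S = [[40/101, 40/37], [40/461, 8/65]]; det S = -1009152/22395841
solve [mL_A; mL_B] = S·[w00; w01] and [mR_A; mR_B] = S·[w10; w11]:
  w00 = 1, w01 = -1, w10 = -1/2, w11 = 0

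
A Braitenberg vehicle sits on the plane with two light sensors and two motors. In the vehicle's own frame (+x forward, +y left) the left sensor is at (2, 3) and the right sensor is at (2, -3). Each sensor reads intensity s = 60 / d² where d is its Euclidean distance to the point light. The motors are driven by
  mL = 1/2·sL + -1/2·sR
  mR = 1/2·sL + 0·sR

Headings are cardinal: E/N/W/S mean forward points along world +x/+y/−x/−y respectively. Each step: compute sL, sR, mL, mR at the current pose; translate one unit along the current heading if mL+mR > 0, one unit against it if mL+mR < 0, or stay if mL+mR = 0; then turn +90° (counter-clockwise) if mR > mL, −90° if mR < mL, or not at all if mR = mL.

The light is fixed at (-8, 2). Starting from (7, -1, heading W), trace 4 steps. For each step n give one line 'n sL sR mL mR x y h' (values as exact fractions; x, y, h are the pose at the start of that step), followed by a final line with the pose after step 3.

0 12/41 60/169 -216/6929 6/41 7 -1 W
1 30/157 30/73 -1260/11461 15/157 6 -1 S
2 60/257 60/281 720/72217 30/257 6 0 E
3 5/12 5/27 25/216 5/24 7 0 N
final 7 1 W

n=0: pose=(7,-1,W); sL=12/41, sR=60/169; mL=-216/6929, mR=6/41; mL+mR=798/6929 → advance +1; mR−mL=30/169 → turn +1·90°
n=1: pose=(6,-1,S); sL=30/157, sR=30/73; mL=-1260/11461, mR=15/157; mL+mR=-165/11461 → advance -1; mR−mL=15/73 → turn +1·90°
n=2: pose=(6,0,E); sL=60/257, sR=60/281; mL=720/72217, mR=30/257; mL+mR=9150/72217 → advance +1; mR−mL=30/281 → turn +1·90°
n=3: pose=(7,0,N); sL=5/12, sR=5/27; mL=25/216, mR=5/24; mL+mR=35/108 → advance +1; mR−mL=5/54 → turn +1·90°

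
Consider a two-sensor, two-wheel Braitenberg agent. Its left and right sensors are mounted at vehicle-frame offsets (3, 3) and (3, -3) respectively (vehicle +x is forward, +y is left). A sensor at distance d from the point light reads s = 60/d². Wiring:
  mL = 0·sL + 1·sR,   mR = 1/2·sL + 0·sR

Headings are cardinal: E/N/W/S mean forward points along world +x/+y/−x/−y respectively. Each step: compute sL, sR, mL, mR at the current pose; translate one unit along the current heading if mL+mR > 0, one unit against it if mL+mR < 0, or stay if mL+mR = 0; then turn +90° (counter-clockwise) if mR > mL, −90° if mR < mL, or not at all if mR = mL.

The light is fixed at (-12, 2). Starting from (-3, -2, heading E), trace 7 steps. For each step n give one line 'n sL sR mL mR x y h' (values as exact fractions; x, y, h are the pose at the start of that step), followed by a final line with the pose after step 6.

n=0: pose=(-3,-2,E); sL=12/29, sR=60/193; mL=60/193, mR=6/29; mL+mR=2898/5597 → advance +1; mR−mL=-582/5597 → turn -1·90°
n=1: pose=(-2,-2,S); sL=30/109, sR=30/49; mL=30/49, mR=15/109; mL+mR=4005/5341 → advance +1; mR−mL=-2535/5341 → turn -1·90°
n=2: pose=(-2,-3,W); sL=60/113, sR=60/53; mL=60/53, mR=30/113; mL+mR=8370/5989 → advance +1; mR−mL=-5190/5989 → turn -1·90°
n=3: pose=(-3,-3,N); sL=3/2, sR=15/37; mL=15/37, mR=3/4; mL+mR=171/148 → advance +1; mR−mL=51/148 → turn +1·90°
n=4: pose=(-3,-2,W); sL=12/17, sR=60/37; mL=60/37, mR=6/17; mL+mR=1242/629 → advance +1; mR−mL=-798/629 → turn -1·90°
n=5: pose=(-4,-2,N); sL=30/13, sR=30/61; mL=30/61, mR=15/13; mL+mR=1305/793 → advance +1; mR−mL=525/793 → turn +1·90°
n=6: pose=(-4,-1,W); sL=60/61, sR=12/5; mL=12/5, mR=30/61; mL+mR=882/305 → advance +1; mR−mL=-582/305 → turn -1·90°

0 12/29 60/193 60/193 6/29 -3 -2 E
1 30/109 30/49 30/49 15/109 -2 -2 S
2 60/113 60/53 60/53 30/113 -2 -3 W
3 3/2 15/37 15/37 3/4 -3 -3 N
4 12/17 60/37 60/37 6/17 -3 -2 W
5 30/13 30/61 30/61 15/13 -4 -2 N
6 60/61 12/5 12/5 30/61 -4 -1 W
final -5 -1 N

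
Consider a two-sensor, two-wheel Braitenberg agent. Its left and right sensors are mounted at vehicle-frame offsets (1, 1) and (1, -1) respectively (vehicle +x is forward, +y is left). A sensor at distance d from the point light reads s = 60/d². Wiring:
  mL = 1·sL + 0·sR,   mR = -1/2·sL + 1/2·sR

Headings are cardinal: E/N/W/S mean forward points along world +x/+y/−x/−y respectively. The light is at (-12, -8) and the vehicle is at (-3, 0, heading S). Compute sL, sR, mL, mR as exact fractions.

60/149 60/113 60/149 1080/16837

left sensor world pos  = (-2, -1); dL² = 149
right sensor world pos = (-4, -1); dR² = 113
sL = 60/149 = 60/149
sR = 60/113 = 60/113
mL = 1·sL + 0·sR = 60/149
mR = -1/2·sL + 1/2·sR = 1080/16837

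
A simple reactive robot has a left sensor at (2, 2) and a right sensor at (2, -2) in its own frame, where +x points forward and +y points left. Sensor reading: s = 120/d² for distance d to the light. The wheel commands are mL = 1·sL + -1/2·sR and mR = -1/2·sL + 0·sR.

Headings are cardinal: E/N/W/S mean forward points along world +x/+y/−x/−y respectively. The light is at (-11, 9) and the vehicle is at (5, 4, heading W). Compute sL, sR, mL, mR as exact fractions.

left sensor world pos  = (3, 2); dL² = 245
right sensor world pos = (3, 6); dR² = 205
sL = 120/245 = 24/49
sR = 120/205 = 24/41
mL = 1·sL + -1/2·sR = 396/2009
mR = -1/2·sL + 0·sR = -12/49

24/49 24/41 396/2009 -12/49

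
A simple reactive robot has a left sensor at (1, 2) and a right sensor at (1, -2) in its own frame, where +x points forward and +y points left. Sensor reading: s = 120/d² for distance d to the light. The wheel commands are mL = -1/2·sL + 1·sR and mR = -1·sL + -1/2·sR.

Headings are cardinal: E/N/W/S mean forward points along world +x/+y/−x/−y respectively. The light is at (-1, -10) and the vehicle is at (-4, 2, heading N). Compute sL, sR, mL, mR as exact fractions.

60/97 12/17 654/1649 -1602/1649

left sensor world pos  = (-6, 3); dL² = 194
right sensor world pos = (-2, 3); dR² = 170
sL = 120/194 = 60/97
sR = 120/170 = 12/17
mL = -1/2·sL + 1·sR = 654/1649
mR = -1·sL + -1/2·sR = -1602/1649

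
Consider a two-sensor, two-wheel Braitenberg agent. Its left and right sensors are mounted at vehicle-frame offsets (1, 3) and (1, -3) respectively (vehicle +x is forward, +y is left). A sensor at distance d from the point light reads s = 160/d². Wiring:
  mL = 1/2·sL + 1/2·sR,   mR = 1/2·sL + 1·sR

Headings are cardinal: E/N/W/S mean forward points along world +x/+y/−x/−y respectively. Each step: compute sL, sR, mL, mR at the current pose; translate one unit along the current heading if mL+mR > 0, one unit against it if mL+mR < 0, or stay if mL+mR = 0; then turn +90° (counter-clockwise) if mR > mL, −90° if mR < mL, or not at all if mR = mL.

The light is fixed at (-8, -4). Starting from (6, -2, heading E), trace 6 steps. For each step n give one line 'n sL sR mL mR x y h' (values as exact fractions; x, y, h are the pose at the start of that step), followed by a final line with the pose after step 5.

n=0: pose=(6,-2,E); sL=16/25, sR=80/113; mL=1904/2825, mR=2904/2825; mL+mR=4808/2825 → advance +1; mR−mL=40/113 → turn +1·90°
n=1: pose=(7,-2,N); sL=160/153, sR=160/333; mL=480/629, mR=5680/5661; mL+mR=10000/5661 → advance +1; mR−mL=80/333 → turn +1·90°
n=2: pose=(7,-1,W); sL=40/49, sR=20/29; mL=1070/1421, mR=1560/1421; mL+mR=2630/1421 → advance +1; mR−mL=10/29 → turn +1·90°
n=3: pose=(6,-1,S); sL=160/293, sR=32/25; mL=6688/7325, mR=11376/7325; mL+mR=18064/7325 → advance +1; mR−mL=16/25 → turn +1·90°
n=4: pose=(6,-2,E); sL=16/25, sR=80/113; mL=1904/2825, mR=2904/2825; mL+mR=4808/2825 → advance +1; mR−mL=40/113 → turn +1·90°
n=5: pose=(7,-2,N); sL=160/153, sR=160/333; mL=480/629, mR=5680/5661; mL+mR=10000/5661 → advance +1; mR−mL=80/333 → turn +1·90°

0 16/25 80/113 1904/2825 2904/2825 6 -2 E
1 160/153 160/333 480/629 5680/5661 7 -2 N
2 40/49 20/29 1070/1421 1560/1421 7 -1 W
3 160/293 32/25 6688/7325 11376/7325 6 -1 S
4 16/25 80/113 1904/2825 2904/2825 6 -2 E
5 160/153 160/333 480/629 5680/5661 7 -2 N
final 7 -1 W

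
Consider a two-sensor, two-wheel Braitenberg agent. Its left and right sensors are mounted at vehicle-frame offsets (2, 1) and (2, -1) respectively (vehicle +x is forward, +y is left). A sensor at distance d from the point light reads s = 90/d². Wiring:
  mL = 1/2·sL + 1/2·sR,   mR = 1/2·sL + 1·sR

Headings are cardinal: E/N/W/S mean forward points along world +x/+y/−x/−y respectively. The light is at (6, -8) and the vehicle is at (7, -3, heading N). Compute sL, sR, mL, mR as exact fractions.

90/49 90/53 4590/2597 6795/2597

left sensor world pos  = (6, -1); dL² = 49
right sensor world pos = (8, -1); dR² = 53
sL = 90/49 = 90/49
sR = 90/53 = 90/53
mL = 1/2·sL + 1/2·sR = 4590/2597
mR = 1/2·sL + 1·sR = 6795/2597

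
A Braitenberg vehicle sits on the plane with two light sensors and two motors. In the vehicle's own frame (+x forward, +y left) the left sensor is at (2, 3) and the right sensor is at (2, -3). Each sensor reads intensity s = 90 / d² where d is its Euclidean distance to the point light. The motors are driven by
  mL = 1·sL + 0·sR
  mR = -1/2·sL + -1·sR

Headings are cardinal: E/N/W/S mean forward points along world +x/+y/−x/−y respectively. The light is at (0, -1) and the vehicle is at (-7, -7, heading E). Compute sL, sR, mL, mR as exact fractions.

45/17 45/53 45/17 -3915/1802

left sensor world pos  = (-5, -4); dL² = 34
right sensor world pos = (-5, -10); dR² = 106
sL = 90/34 = 45/17
sR = 90/106 = 45/53
mL = 1·sL + 0·sR = 45/17
mR = -1/2·sL + -1·sR = -3915/1802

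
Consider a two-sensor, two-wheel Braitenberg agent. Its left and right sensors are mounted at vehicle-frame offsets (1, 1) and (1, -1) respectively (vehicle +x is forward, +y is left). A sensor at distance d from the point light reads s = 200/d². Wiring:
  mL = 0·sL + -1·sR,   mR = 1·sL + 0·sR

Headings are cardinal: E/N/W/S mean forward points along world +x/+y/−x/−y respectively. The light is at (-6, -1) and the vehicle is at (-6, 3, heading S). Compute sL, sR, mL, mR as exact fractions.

20 20 -20 20

left sensor world pos  = (-5, 2); dL² = 10
right sensor world pos = (-7, 2); dR² = 10
sL = 200/10 = 20
sR = 200/10 = 20
mL = 0·sL + -1·sR = -20
mR = 1·sL + 0·sR = 20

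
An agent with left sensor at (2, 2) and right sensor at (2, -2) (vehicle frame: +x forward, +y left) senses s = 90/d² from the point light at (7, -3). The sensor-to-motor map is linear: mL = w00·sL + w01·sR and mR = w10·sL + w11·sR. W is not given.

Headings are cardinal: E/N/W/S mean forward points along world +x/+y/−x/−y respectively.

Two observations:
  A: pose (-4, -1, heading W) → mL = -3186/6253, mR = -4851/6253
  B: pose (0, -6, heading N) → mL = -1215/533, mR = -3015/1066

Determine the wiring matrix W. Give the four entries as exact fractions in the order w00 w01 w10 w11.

-1/2 -1/2 -1 -1/2

obs A: pose=(-4,-1,W) → sL=90/169, sR=18/37, mL=-3186/6253, mR=-4851/6253
obs B: pose=(0,-6,N) → sL=45/41, sR=45/13, mL=-1215/533, mR=-3015/1066
sensor matrix S = [[90/169, 18/37], [45/41, 45/13]]; det S = 4364280/3332849
solve [mL_A; mL_B] = S·[w00; w01] and [mR_A; mR_B] = S·[w10; w11]:
  w00 = -1/2, w01 = -1/2, w10 = -1, w11 = -1/2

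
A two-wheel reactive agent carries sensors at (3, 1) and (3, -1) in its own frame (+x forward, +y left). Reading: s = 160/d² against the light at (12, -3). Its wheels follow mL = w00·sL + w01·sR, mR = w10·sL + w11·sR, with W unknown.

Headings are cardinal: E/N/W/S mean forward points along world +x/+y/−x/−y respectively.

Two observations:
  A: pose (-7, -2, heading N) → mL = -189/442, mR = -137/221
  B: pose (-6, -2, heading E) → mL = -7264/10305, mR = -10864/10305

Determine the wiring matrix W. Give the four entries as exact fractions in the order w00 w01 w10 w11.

-1/2 -1/2 -1 -1/2

obs A: pose=(-7,-2,N) → sL=5/13, sR=8/17, mL=-189/442, mR=-137/221
obs B: pose=(-6,-2,E) → sL=160/229, sR=32/45, mL=-7264/10305, mR=-10864/10305
sensor matrix S = [[5/13, 8/17], [160/229, 32/45]]; det S = -25184/455481
solve [mL_A; mL_B] = S·[w00; w01] and [mR_A; mR_B] = S·[w10; w11]:
  w00 = -1/2, w01 = -1/2, w10 = -1, w11 = -1/2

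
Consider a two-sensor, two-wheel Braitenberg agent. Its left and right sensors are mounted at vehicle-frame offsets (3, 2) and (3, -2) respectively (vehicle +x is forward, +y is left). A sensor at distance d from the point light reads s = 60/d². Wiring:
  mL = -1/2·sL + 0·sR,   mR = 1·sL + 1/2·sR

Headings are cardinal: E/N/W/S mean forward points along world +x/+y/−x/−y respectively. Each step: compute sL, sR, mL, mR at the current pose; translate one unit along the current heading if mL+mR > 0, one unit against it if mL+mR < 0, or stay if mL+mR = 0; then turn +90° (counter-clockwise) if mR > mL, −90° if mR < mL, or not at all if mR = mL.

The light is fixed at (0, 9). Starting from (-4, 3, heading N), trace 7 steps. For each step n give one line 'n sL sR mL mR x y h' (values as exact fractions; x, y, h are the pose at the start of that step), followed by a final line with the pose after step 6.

0 4/3 60/13 -2/3 142/39 -4 3 N
1 30/49 30/29 -15/49 1605/1421 -4 4 W
2 60/73 60/113 -30/73 8970/8249 -5 4 S
3 3 15/17 -3/2 117/34 -5 3 E
4 4/3 60/13 -2/3 142/39 -4 3 N
5 30/49 30/29 -15/49 1605/1421 -4 4 W
6 60/73 60/113 -30/73 8970/8249 -5 4 S
final -5 3 E

n=0: pose=(-4,3,N); sL=4/3, sR=60/13; mL=-2/3, mR=142/39; mL+mR=116/39 → advance +1; mR−mL=56/13 → turn +1·90°
n=1: pose=(-4,4,W); sL=30/49, sR=30/29; mL=-15/49, mR=1605/1421; mL+mR=1170/1421 → advance +1; mR−mL=2040/1421 → turn +1·90°
n=2: pose=(-5,4,S); sL=60/73, sR=60/113; mL=-30/73, mR=8970/8249; mL+mR=5580/8249 → advance +1; mR−mL=12360/8249 → turn +1·90°
n=3: pose=(-5,3,E); sL=3, sR=15/17; mL=-3/2, mR=117/34; mL+mR=33/17 → advance +1; mR−mL=84/17 → turn +1·90°
n=4: pose=(-4,3,N); sL=4/3, sR=60/13; mL=-2/3, mR=142/39; mL+mR=116/39 → advance +1; mR−mL=56/13 → turn +1·90°
n=5: pose=(-4,4,W); sL=30/49, sR=30/29; mL=-15/49, mR=1605/1421; mL+mR=1170/1421 → advance +1; mR−mL=2040/1421 → turn +1·90°
n=6: pose=(-5,4,S); sL=60/73, sR=60/113; mL=-30/73, mR=8970/8249; mL+mR=5580/8249 → advance +1; mR−mL=12360/8249 → turn +1·90°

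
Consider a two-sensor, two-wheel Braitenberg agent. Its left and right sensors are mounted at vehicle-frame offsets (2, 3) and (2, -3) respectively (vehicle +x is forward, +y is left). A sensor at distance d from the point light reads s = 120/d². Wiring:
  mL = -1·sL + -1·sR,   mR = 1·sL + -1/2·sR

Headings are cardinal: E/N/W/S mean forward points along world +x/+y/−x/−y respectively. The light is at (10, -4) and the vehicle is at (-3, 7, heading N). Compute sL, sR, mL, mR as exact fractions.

24/85 120/269 -16656/22865 1356/22865

left sensor world pos  = (-6, 9); dL² = 425
right sensor world pos = (0, 9); dR² = 269
sL = 120/425 = 24/85
sR = 120/269 = 120/269
mL = -1·sL + -1·sR = -16656/22865
mR = 1·sL + -1/2·sR = 1356/22865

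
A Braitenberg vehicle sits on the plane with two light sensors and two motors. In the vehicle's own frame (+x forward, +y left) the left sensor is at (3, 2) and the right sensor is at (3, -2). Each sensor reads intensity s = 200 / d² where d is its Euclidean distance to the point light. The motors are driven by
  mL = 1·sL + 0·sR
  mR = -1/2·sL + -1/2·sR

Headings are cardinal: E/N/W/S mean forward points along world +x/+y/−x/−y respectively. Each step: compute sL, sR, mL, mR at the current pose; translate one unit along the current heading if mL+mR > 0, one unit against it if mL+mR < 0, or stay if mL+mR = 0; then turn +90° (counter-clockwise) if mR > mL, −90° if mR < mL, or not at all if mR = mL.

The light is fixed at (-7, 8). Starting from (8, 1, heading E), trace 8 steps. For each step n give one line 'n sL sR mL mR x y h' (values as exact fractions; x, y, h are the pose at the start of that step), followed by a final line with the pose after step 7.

0 200/349 40/81 200/349 -15080/28269 8 1 E
1 25/53 25/37 25/53 -1125/1961 9 1 S
2 200/233 40/37 200/233 -8360/8621 9 2 W
3 100/117 20/37 100/117 -3020/4329 10 2 N
4 200/409 200/449 200/409 -85800/183641 10 3 E
5 25/58 5/8 25/58 -245/464 11 3 S
6 200/261 200/229 200/261 -49000/59769 11 4 W
7 20/29 100/221 20/29 -3660/6409 12 4 N
final 12 5 E

n=0: pose=(8,1,E); sL=200/349, sR=40/81; mL=200/349, mR=-15080/28269; mL+mR=1120/28269 → advance +1; mR−mL=-31280/28269 → turn -1·90°
n=1: pose=(9,1,S); sL=25/53, sR=25/37; mL=25/53, mR=-1125/1961; mL+mR=-200/1961 → advance -1; mR−mL=-2050/1961 → turn -1·90°
n=2: pose=(9,2,W); sL=200/233, sR=40/37; mL=200/233, mR=-8360/8621; mL+mR=-960/8621 → advance -1; mR−mL=-15760/8621 → turn -1·90°
n=3: pose=(10,2,N); sL=100/117, sR=20/37; mL=100/117, mR=-3020/4329; mL+mR=680/4329 → advance +1; mR−mL=-2240/1443 → turn -1·90°
n=4: pose=(10,3,E); sL=200/409, sR=200/449; mL=200/409, mR=-85800/183641; mL+mR=4000/183641 → advance +1; mR−mL=-175600/183641 → turn -1·90°
n=5: pose=(11,3,S); sL=25/58, sR=5/8; mL=25/58, mR=-245/464; mL+mR=-45/464 → advance -1; mR−mL=-445/464 → turn -1·90°
n=6: pose=(11,4,W); sL=200/261, sR=200/229; mL=200/261, mR=-49000/59769; mL+mR=-3200/59769 → advance -1; mR−mL=-31600/19923 → turn -1·90°
n=7: pose=(12,4,N); sL=20/29, sR=100/221; mL=20/29, mR=-3660/6409; mL+mR=760/6409 → advance +1; mR−mL=-8080/6409 → turn -1·90°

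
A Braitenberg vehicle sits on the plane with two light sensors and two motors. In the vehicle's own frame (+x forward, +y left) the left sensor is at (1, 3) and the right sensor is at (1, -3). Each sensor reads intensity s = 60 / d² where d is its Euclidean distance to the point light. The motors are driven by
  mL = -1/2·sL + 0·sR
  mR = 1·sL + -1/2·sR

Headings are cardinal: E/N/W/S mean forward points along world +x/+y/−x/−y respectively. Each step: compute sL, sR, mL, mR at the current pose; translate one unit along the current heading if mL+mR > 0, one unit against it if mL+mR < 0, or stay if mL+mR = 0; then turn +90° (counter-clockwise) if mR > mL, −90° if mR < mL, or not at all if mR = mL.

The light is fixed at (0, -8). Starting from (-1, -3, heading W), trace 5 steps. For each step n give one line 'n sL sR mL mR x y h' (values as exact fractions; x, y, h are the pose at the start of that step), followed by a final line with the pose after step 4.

n=0: pose=(-1,-3,W); sL=15/2, sR=15/17; mL=-15/4, mR=120/17; mL+mR=225/68 → advance +1; mR−mL=735/68 → turn +1·90°
n=1: pose=(-2,-3,S); sL=60/17, sR=60/41; mL=-30/17, mR=1950/697; mL+mR=720/697 → advance +1; mR−mL=3180/697 → turn +1·90°
n=2: pose=(-2,-4,E); sL=6/5, sR=30; mL=-3/5, mR=-69/5; mL+mR=-72/5 → advance -1; mR−mL=-66/5 → turn -1·90°
n=3: pose=(-3,-4,S); sL=20/3, sR=4/3; mL=-10/3, mR=6; mL+mR=8/3 → advance +1; mR−mL=28/3 → turn +1·90°
n=4: pose=(-3,-5,E); sL=3/2, sR=15; mL=-3/4, mR=-6; mL+mR=-27/4 → advance -1; mR−mL=-21/4 → turn -1·90°

0 15/2 15/17 -15/4 120/17 -1 -3 W
1 60/17 60/41 -30/17 1950/697 -2 -3 S
2 6/5 30 -3/5 -69/5 -2 -4 E
3 20/3 4/3 -10/3 6 -3 -4 S
4 3/2 15 -3/4 -6 -3 -5 E
final -4 -5 S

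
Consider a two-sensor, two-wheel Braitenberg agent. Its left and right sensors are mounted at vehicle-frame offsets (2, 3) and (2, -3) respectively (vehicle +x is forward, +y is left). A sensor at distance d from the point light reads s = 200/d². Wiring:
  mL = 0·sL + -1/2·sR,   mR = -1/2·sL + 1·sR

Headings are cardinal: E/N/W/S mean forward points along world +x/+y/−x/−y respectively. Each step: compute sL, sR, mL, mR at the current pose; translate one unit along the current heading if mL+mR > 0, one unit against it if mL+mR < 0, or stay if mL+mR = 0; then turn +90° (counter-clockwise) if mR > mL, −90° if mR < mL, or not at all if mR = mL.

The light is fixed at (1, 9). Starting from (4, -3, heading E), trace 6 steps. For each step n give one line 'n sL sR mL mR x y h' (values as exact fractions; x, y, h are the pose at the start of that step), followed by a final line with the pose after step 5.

0 100/53 4/5 -2/5 -38/265 4 -3 E
1 200/101 8/5 -4/5 308/505 3 -3 N
2 25/32 2 -1 103/64 3 -4 W
3 200/241 200/229 -100/229 25300/55189 2 -4 S
4 20/13 100/149 -50/149 -190/1937 2 -5 E
5 200/153 200/153 -100/153 100/153 1 -5 N
final 1 -5 W

n=0: pose=(4,-3,E); sL=100/53, sR=4/5; mL=-2/5, mR=-38/265; mL+mR=-144/265 → advance -1; mR−mL=68/265 → turn +1·90°
n=1: pose=(3,-3,N); sL=200/101, sR=8/5; mL=-4/5, mR=308/505; mL+mR=-96/505 → advance -1; mR−mL=712/505 → turn +1·90°
n=2: pose=(3,-4,W); sL=25/32, sR=2; mL=-1, mR=103/64; mL+mR=39/64 → advance +1; mR−mL=167/64 → turn +1·90°
n=3: pose=(2,-4,S); sL=200/241, sR=200/229; mL=-100/229, mR=25300/55189; mL+mR=1200/55189 → advance +1; mR−mL=49400/55189 → turn +1·90°
n=4: pose=(2,-5,E); sL=20/13, sR=100/149; mL=-50/149, mR=-190/1937; mL+mR=-840/1937 → advance -1; mR−mL=460/1937 → turn +1·90°
n=5: pose=(1,-5,N); sL=200/153, sR=200/153; mL=-100/153, mR=100/153; mL+mR=0 → advance +0; mR−mL=200/153 → turn +1·90°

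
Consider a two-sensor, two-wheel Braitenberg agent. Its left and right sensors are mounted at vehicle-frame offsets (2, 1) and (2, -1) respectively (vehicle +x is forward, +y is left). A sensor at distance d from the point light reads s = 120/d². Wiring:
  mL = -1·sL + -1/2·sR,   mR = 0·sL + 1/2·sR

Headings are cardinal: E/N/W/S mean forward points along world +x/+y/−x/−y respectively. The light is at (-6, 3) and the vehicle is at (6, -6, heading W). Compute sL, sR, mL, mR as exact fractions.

left sensor world pos  = (4, -7); dL² = 200
right sensor world pos = (4, -5); dR² = 164
sL = 120/200 = 3/5
sR = 120/164 = 30/41
mL = -1·sL + -1/2·sR = -198/205
mR = 0·sL + 1/2·sR = 15/41

3/5 30/41 -198/205 15/41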